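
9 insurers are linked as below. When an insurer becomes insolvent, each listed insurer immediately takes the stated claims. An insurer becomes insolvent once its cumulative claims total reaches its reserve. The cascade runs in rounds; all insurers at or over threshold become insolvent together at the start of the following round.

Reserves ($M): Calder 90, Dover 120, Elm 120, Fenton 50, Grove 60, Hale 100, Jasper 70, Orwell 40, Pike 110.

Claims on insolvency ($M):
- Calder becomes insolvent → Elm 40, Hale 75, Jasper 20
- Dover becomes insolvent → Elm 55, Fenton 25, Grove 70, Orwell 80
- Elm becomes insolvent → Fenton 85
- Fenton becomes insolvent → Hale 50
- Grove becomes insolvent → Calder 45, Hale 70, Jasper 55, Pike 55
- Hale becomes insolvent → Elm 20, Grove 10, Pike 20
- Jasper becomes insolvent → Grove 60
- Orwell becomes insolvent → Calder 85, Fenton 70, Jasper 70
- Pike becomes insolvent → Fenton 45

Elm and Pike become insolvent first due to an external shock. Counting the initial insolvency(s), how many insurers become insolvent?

Round 1 — Elm, Pike become insolvent (initial).
  Fenton: +85+45 → 130 ≥ 50
Round 2 — Fenton becomes insolvent.
  Hale: +50 → 50 < 100
No further insolvencies.

3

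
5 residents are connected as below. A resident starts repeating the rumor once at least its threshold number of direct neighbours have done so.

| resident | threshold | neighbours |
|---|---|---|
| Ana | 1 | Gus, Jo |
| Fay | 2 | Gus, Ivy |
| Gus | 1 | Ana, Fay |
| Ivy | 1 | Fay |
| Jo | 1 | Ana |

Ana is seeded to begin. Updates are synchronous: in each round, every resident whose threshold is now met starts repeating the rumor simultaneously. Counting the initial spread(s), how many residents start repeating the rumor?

Round 1 — Ana starts repeating the rumor (initial).
Round 2 — checking thresholds:
  Gus: 1 of 2 neighbours ≥ 1, starts repeating the rumor.
  Jo: 1 of 1 neighbours ≥ 1, starts repeating the rumor.
Round 3 — no new spreads; cascade stops.

3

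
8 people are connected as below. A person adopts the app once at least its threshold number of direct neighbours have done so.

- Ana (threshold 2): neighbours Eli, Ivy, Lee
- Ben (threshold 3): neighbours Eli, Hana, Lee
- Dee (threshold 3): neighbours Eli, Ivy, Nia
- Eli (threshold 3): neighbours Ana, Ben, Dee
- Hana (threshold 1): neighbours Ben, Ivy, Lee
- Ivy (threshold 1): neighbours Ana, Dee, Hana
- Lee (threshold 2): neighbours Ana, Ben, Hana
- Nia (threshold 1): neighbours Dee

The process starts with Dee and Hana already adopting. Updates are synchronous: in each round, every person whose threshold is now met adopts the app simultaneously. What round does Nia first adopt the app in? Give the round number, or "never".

Round 1 — Dee, Hana adopt the app (initial).
Round 2 — checking thresholds:
  Ben: 1 of 3 neighbours < 3, holds.
  Eli: 1 of 3 neighbours < 3, holds.
  Ivy: 2 of 3 neighbours ≥ 1, adopts the app.
  Lee: 1 of 3 neighbours < 2, holds.
  Nia: 1 of 1 neighbours ≥ 1, adopts the app.
Round 3 — no new adoptions; cascade stops.

2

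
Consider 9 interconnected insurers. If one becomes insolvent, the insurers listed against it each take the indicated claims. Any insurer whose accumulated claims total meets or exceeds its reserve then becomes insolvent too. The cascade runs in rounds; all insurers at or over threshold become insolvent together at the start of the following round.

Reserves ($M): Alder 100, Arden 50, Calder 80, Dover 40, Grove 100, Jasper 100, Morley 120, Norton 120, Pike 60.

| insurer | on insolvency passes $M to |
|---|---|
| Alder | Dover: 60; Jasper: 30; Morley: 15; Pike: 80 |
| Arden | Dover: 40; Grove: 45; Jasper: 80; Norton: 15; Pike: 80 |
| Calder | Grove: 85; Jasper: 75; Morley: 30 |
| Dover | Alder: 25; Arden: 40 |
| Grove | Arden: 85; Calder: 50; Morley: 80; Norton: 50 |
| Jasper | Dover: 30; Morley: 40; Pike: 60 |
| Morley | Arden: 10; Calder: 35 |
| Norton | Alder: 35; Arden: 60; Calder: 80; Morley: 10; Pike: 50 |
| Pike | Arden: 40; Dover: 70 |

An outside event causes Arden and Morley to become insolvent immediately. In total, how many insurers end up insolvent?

Round 1 — Arden, Morley become insolvent (initial).
  Calder: +35 → 35 < 80
  Dover: +40 → 40 ≥ 40
  Grove: +45 → 45 < 100
  Jasper: +80 → 80 < 100
  Norton: +15 → 15 < 120
  Pike: +80 → 80 ≥ 60
Round 2 — Dover, Pike become insolvent.
  Alder: +25 → 25 < 100
No further insolvencies.

4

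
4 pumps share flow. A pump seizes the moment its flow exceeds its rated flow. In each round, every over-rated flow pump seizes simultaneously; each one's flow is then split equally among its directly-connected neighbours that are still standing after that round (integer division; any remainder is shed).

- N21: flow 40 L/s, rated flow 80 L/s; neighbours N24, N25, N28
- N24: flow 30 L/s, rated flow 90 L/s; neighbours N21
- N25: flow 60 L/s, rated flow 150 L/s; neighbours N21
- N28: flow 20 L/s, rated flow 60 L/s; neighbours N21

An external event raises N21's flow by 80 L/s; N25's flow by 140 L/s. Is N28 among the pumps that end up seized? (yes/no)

yes

Round 1 — N21 at 120 > 80; N25 at 200 > 150. N21, N25 seize.
  N21 sheds 120 L/s to N24, N28: 60 each.
    N24: 30+60 = 90 ≤ 90
    N28: 20+60 = 80 > 60
  N25 sheds 200 L/s: no online neighbours, lost.
Round 2 — N28 seizes.
  N28 sheds 80 L/s: no online neighbours, lost.
No further seizures.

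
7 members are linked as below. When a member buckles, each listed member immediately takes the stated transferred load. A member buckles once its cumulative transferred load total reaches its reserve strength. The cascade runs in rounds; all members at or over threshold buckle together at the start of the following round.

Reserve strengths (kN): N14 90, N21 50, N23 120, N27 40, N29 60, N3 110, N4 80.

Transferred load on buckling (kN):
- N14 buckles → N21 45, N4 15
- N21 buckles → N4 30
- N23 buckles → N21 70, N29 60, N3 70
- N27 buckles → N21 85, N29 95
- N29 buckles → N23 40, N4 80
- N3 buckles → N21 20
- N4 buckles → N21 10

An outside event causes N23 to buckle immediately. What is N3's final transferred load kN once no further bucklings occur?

70

Round 1 — N23 buckles (initial).
  N21: +70 → 70 ≥ 50
  N29: +60 → 60 ≥ 60
  N3: +70 → 70 < 110
Round 2 — N21, N29 buckle.
  N4: +30+80 → 110 ≥ 80
Round 3 — N4 buckles.
No further bucklings.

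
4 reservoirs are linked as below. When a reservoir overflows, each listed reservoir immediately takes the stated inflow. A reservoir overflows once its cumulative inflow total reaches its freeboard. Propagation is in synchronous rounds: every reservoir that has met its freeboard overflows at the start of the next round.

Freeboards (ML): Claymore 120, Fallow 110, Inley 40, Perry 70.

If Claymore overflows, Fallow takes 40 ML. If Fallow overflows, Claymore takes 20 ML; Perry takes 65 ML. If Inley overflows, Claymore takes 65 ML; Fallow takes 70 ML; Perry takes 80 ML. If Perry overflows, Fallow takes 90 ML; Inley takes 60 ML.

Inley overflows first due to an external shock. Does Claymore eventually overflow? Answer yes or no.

no

Round 1 — Inley overflows (initial).
  Claymore: +65 → 65 < 120
  Fallow: +70 → 70 < 110
  Perry: +80 → 80 ≥ 70
Round 2 — Perry overflows.
  Fallow: +90 → 160 ≥ 110
Round 3 — Fallow overflows.
  Claymore: +20 → 85 < 120
No further overflows.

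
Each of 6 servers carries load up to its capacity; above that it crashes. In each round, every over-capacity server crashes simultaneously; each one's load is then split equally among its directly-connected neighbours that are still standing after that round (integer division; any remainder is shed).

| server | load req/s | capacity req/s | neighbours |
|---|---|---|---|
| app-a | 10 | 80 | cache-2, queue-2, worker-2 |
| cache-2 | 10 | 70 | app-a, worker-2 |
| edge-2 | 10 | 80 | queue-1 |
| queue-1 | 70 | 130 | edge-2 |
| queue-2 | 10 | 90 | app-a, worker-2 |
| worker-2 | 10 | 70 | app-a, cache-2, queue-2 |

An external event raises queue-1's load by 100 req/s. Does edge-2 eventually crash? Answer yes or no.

Round 1 — queue-1 at 170 > 130. queue-1 crashes.
  queue-1 sheds 170 req/s to edge-2: 170 each.
    edge-2: 10+170 = 180 > 80
Round 2 — edge-2 crashes.
  edge-2 sheds 180 req/s: no online neighbours, lost.
No further crashes.

yes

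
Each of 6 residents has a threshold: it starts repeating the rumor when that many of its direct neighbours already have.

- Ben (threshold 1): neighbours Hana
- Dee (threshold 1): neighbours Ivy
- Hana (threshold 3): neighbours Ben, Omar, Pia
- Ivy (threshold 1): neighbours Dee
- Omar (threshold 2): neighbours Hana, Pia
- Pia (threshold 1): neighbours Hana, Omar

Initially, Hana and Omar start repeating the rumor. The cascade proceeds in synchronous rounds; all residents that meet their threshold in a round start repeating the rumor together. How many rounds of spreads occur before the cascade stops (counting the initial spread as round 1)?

2

Round 1 — Hana, Omar start repeating the rumor (initial).
Round 2 — checking thresholds:
  Ben: 1 of 1 neighbours ≥ 1, starts repeating the rumor.
  Pia: 2 of 2 neighbours ≥ 1, starts repeating the rumor.
Round 3 — no new spreads; cascade stops.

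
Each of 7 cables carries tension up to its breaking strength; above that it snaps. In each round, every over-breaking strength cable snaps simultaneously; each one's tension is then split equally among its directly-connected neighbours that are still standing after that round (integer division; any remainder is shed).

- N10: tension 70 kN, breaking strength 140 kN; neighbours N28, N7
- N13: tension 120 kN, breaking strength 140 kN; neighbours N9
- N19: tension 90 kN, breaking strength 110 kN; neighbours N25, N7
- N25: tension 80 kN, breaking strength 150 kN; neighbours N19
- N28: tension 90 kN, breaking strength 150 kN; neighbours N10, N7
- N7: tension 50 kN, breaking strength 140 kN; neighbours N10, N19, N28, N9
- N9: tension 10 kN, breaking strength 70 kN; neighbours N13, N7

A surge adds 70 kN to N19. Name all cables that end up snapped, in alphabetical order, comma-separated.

N19, N25

Round 1 — N19 at 160 > 110. N19 snaps.
  N19 sheds 160 kN to N25, N7: 80 each.
    N25: 80+80 = 160 > 150
    N7: 50+80 = 130 ≤ 140
Round 2 — N25 snaps.
  N25 sheds 160 kN: no online neighbours, lost.
No further breaks.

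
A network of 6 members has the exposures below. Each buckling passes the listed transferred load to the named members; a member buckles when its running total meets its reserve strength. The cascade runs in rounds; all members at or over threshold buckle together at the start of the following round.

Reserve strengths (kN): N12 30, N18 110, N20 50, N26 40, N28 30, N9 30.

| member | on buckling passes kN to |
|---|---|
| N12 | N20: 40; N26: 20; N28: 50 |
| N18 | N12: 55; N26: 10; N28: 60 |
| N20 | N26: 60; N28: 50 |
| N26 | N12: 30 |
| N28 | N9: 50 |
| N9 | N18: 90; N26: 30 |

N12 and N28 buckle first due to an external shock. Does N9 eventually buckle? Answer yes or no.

yes

Round 1 — N12, N28 buckle (initial).
  N20: +40 → 40 < 50
  N26: +20 → 20 < 40
  N9: +50 → 50 ≥ 30
Round 2 — N9 buckles.
  N18: +90 → 90 < 110
  N26: +30 → 50 ≥ 40
Round 3 — N26 buckles.
No further bucklings.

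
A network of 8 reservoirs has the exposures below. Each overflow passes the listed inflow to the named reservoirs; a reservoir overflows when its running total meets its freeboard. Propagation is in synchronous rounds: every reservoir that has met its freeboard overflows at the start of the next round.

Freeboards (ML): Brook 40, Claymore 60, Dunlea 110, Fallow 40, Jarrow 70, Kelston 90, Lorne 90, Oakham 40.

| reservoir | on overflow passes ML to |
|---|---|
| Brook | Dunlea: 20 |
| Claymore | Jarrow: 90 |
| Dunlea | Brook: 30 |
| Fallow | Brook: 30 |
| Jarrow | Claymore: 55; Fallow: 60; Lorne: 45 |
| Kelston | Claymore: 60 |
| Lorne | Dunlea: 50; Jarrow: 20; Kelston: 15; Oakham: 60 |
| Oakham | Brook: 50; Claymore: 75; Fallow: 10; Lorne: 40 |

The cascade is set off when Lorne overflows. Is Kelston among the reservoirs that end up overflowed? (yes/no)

no

Round 1 — Lorne overflows (initial).
  Dunlea: +50 → 50 < 110
  Jarrow: +20 → 20 < 70
  Kelston: +15 → 15 < 90
  Oakham: +60 → 60 ≥ 40
Round 2 — Oakham overflows.
  Brook: +50 → 50 ≥ 40
  Claymore: +75 → 75 ≥ 60
  Fallow: +10 → 10 < 40
Round 3 — Brook, Claymore overflow.
  Dunlea: +20 → 70 < 110
  Jarrow: +90 → 110 ≥ 70
Round 4 — Jarrow overflows.
  Fallow: +60 → 70 ≥ 40
Round 5 — Fallow overflows.
No further overflows.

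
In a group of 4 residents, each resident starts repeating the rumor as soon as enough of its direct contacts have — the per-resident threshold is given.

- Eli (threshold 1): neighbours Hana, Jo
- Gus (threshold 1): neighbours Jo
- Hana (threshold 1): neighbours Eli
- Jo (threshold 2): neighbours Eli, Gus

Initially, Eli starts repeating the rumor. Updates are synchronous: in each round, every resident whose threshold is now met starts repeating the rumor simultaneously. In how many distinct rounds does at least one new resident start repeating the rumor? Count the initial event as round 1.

2

Round 1 — Eli starts repeating the rumor (initial).
Round 2 — checking thresholds:
  Hana: 1 of 1 neighbours ≥ 1, starts repeating the rumor.
  Jo: 1 of 2 neighbours < 2, holds.
Round 3 — no new spreads; cascade stops.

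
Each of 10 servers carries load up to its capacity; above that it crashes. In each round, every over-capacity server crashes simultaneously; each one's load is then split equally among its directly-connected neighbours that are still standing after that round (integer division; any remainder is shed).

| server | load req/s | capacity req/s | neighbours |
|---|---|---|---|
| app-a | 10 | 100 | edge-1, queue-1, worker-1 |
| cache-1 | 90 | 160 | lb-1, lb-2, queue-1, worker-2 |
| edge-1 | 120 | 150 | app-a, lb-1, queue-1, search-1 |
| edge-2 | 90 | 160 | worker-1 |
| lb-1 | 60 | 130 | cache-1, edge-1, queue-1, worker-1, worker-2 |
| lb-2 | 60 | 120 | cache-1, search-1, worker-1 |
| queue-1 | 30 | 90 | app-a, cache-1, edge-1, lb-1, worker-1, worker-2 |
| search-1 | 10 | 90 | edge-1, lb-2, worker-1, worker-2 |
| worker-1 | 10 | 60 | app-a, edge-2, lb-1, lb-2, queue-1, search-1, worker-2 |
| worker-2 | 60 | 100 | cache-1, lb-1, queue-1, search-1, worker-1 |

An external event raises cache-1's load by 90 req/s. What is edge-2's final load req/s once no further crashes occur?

123

Round 1 — cache-1 at 180 > 160. cache-1 crashes.
  cache-1 sheds 180 req/s to lb-1, lb-2, queue-1, worker-2: 45 each.
    lb-1: 60+45 = 105 ≤ 130
    lb-2: 60+45 = 105 ≤ 120
    queue-1: 30+45 = 75 ≤ 90
    worker-2: 60+45 = 105 > 100
Round 2 — worker-2 crashes.
  worker-2 sheds 105 req/s to lb-1, queue-1, search-1, worker-1: 26 each (1 lost).
    lb-1: 105+26 = 131 > 130
    queue-1: 75+26 = 101 > 90
    search-1: 10+26 = 36 ≤ 90
    worker-1: 10+26 = 36 ≤ 60
Round 3 — lb-1, queue-1 crash.
  lb-1 sheds 131 req/s to edge-1, worker-1: 65 each (1 lost).
    edge-1: 120+65 = 185 > 150
    worker-1: 36+65 = 101 > 60
  queue-1 sheds 101 req/s to app-a, edge-1, worker-1: 33 each (2 lost).
    app-a: 10+33 = 43 ≤ 100
    edge-1: 185+33 = 218 > 150
    worker-1: 101+33 = 134 > 60
Round 4 — edge-1, worker-1 crash.
  edge-1 sheds 218 req/s to app-a, search-1: 109 each.
    app-a: 43+109 = 152 > 100
    search-1: 36+109 = 145 > 90
  worker-1 sheds 134 req/s to app-a, edge-2, lb-2, search-1: 33 each (2 lost).
    app-a: 152+33 = 185 > 100
    edge-2: 90+33 = 123 ≤ 160
    lb-2: 105+33 = 138 > 120
    search-1: 145+33 = 178 > 90
Round 5 — app-a, lb-2, search-1 crash.
  app-a sheds 185 req/s: no online neighbours, lost.
  lb-2 sheds 138 req/s: no online neighbours, lost.
  search-1 sheds 178 req/s: no online neighbours, lost.
No further crashes.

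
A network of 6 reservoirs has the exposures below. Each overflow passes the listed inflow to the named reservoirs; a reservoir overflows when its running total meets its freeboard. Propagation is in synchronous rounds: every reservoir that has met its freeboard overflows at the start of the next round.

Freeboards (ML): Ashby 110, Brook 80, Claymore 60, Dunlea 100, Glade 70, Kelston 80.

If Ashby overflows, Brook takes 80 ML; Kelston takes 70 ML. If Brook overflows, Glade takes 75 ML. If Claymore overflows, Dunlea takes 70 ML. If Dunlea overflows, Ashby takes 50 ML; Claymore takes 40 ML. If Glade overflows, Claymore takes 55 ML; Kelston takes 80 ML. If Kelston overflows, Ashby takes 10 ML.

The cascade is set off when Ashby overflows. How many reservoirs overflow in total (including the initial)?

Round 1 — Ashby overflows (initial).
  Brook: +80 → 80 ≥ 80
  Kelston: +70 → 70 < 80
Round 2 — Brook overflows.
  Glade: +75 → 75 ≥ 70
Round 3 — Glade overflows.
  Claymore: +55 → 55 < 60
  Kelston: +80 → 150 ≥ 80
Round 4 — Kelston overflows.
No further overflows.

4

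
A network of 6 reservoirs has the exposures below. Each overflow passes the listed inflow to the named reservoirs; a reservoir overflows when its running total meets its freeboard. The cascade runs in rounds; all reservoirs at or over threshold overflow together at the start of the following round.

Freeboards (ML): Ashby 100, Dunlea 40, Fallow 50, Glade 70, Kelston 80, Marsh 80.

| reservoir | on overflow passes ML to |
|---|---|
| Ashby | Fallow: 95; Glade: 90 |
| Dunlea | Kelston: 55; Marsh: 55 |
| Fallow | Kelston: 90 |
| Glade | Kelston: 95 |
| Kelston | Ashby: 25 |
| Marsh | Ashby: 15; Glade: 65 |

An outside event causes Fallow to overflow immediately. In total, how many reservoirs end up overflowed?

Round 1 — Fallow overflows (initial).
  Kelston: +90 → 90 ≥ 80
Round 2 — Kelston overflows.
  Ashby: +25 → 25 < 100
No further overflows.

2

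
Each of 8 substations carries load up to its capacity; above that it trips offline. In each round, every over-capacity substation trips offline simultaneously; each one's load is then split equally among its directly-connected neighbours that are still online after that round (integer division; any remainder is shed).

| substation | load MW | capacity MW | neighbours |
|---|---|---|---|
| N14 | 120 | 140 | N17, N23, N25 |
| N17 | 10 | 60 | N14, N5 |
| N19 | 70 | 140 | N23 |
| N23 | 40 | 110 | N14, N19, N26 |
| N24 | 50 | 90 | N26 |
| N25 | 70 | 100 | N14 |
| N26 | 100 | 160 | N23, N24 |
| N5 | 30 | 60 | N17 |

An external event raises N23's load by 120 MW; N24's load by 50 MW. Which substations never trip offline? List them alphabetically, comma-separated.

Round 1 — N23 at 160 > 110; N24 at 100 > 90. N23, N24 trip offline.
  N23 sheds 160 MW to N14, N19, N26: 53 each (1 lost).
    N14: 120+53 = 173 > 140
    N19: 70+53 = 123 ≤ 140
    N26: 100+53 = 153 ≤ 160
  N24 sheds 100 MW to N26: 100 each.
    N26: 153+100 = 253 > 160
Round 2 — N14, N26 trip offline.
  N14 sheds 173 MW to N17, N25: 86 each (1 lost).
    N17: 10+86 = 96 > 60
    N25: 70+86 = 156 > 100
  N26 sheds 253 MW: no online neighbours, lost.
Round 3 — N17, N25 trip offline.
  N17 sheds 96 MW to N5: 96 each.
    N5: 30+96 = 126 > 60
  N25 sheds 156 MW: no online neighbours, lost.
Round 4 — N5 trips offline.
  N5 sheds 126 MW: no online neighbours, lost.
No further trips.

N19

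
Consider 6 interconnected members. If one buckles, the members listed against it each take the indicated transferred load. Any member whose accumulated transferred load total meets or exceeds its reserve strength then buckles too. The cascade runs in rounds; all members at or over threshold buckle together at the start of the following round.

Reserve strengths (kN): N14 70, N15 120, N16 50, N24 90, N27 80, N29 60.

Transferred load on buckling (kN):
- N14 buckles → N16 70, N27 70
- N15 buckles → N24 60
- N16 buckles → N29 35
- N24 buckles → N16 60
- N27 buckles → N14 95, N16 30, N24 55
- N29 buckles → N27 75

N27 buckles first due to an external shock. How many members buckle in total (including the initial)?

Round 1 — N27 buckles (initial).
  N14: +95 → 95 ≥ 70
  N16: +30 → 30 < 50
  N24: +55 → 55 < 90
Round 2 — N14 buckles.
  N16: +70 → 100 ≥ 50
Round 3 — N16 buckles.
  N29: +35 → 35 < 60
No further bucklings.

3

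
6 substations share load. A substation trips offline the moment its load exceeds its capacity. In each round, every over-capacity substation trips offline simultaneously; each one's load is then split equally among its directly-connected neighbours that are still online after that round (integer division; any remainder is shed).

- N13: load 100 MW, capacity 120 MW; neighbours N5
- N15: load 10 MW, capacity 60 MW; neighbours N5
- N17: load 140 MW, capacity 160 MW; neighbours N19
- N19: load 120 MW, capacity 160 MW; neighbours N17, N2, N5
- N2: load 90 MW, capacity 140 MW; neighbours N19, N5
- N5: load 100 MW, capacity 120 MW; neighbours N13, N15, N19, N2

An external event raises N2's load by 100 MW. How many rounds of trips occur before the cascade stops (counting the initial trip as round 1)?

Round 1 — N2 at 190 > 140. N2 trips offline.
  N2 sheds 190 MW to N19, N5: 95 each.
    N19: 120+95 = 215 > 160
    N5: 100+95 = 195 > 120
Round 2 — N19, N5 trip offline.
  N19 sheds 215 MW to N17: 215 each.
    N17: 140+215 = 355 > 160
  N5 sheds 195 MW to N13, N15: 97 each (1 lost).
    N13: 100+97 = 197 > 120
    N15: 10+97 = 107 > 60
Round 3 — N13, N15, N17 trip offline.
  N13 sheds 197 MW: no online neighbours, lost.
  N15 sheds 107 MW: no online neighbours, lost.
  N17 sheds 355 MW: no online neighbours, lost.
No further trips.

3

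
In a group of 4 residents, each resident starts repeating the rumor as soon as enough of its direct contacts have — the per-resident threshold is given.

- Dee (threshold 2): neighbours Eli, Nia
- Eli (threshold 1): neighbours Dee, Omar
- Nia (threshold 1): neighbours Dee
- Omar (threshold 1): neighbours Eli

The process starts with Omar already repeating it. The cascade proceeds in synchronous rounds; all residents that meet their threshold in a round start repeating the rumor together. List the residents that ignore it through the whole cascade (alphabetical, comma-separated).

Dee, Nia

Round 1 — Omar starts repeating the rumor (initial).
Round 2 — checking thresholds:
  Eli: 1 of 2 neighbours ≥ 1, starts repeating the rumor.
Round 3 — no new spreads; cascade stops.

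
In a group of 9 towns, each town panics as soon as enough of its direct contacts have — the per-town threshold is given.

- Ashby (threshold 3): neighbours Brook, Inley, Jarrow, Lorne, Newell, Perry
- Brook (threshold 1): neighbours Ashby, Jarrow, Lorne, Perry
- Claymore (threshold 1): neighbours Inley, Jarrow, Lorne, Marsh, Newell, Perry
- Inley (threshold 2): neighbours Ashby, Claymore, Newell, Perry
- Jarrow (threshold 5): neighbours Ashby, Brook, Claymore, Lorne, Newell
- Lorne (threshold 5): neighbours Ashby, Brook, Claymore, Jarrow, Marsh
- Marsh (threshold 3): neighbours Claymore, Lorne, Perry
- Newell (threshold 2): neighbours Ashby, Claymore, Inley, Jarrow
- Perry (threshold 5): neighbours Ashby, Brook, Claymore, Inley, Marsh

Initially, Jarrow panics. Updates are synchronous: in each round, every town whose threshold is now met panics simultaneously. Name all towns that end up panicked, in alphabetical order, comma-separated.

Ashby, Brook, Claymore, Inley, Jarrow, Newell

Round 1 — Jarrow panics (initial).
Round 2 — checking thresholds:
  Ashby: 1 of 6 neighbours < 3, holds.
  Brook: 1 of 4 neighbours ≥ 1, panics.
  Claymore: 1 of 6 neighbours ≥ 1, panics.
  Lorne: 1 of 5 neighbours < 5, holds.
  Newell: 1 of 4 neighbours < 2, holds.
Round 3 — checking thresholds:
  Ashby: 2 of 6 neighbours < 3, holds.
  Inley: 1 of 4 neighbours < 2, holds.
  Lorne: 3 of 5 neighbours < 5, holds.
  Marsh: 1 of 3 neighbours < 3, holds.
  Newell: 2 of 4 neighbours ≥ 2, panics.
  Perry: 2 of 5 neighbours < 5, holds.
Round 4 — checking thresholds:
  Ashby: 3 of 6 neighbours ≥ 3, panics.
  Inley: 2 of 4 neighbours ≥ 2, panics.
  Lorne: 3 of 5 neighbours < 5, holds.
  Marsh: 1 of 3 neighbours < 3, holds.
  Perry: 2 of 5 neighbours < 5, holds.
Round 5 — no new panics; cascade stops.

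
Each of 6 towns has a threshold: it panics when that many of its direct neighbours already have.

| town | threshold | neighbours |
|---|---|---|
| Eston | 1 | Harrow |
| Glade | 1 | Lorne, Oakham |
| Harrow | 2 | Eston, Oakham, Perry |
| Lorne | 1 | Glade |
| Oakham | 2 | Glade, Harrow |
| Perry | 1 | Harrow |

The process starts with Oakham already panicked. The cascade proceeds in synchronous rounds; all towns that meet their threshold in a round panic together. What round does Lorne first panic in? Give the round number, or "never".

Round 1 — Oakham panics (initial).
Round 2 — checking thresholds:
  Glade: 1 of 2 neighbours ≥ 1, panics.
  Harrow: 1 of 3 neighbours < 2, not yet.
Round 3 — checking thresholds:
  Harrow: 1 of 3 neighbours < 2, not yet.
  Lorne: 1 of 1 neighbours ≥ 1, panics.
Round 4 — no new panics; cascade stops.

3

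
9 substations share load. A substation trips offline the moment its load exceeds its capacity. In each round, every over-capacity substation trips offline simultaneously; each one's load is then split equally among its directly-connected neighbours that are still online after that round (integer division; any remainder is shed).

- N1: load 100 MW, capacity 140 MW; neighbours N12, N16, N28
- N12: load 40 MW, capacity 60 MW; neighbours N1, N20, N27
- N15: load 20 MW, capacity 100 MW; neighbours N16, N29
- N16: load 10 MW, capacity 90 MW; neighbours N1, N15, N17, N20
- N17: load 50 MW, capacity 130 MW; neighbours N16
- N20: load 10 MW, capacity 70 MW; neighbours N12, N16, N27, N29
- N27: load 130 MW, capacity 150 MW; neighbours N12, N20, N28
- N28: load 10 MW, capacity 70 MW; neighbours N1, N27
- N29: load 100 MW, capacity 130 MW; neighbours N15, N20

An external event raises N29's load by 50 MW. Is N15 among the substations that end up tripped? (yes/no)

yes

Round 1 — N29 at 150 > 130. N29 trips offline.
  N29 sheds 150 MW to N15, N20: 75 each.
    N15: 20+75 = 95 ≤ 100
    N20: 10+75 = 85 > 70
Round 2 — N20 trips offline.
  N20 sheds 85 MW to N12, N16, N27: 28 each (1 lost).
    N12: 40+28 = 68 > 60
    N16: 10+28 = 38 ≤ 90
    N27: 130+28 = 158 > 150
Round 3 — N12, N27 trip offline.
  N12 sheds 68 MW to N1: 68 each.
    N1: 100+68 = 168 > 140
  N27 sheds 158 MW to N28: 158 each.
    N28: 10+158 = 168 > 70
Round 4 — N1, N28 trip offline.
  N1 sheds 168 MW to N16: 168 each.
    N16: 38+168 = 206 > 90
  N28 sheds 168 MW: no online neighbours, lost.
Round 5 — N16 trips offline.
  N16 sheds 206 MW to N15, N17: 103 each.
    N15: 95+103 = 198 > 100
    N17: 50+103 = 153 > 130
Round 6 — N15, N17 trip offline.
  N15 sheds 198 MW: no online neighbours, lost.
  N17 sheds 153 MW: no online neighbours, lost.
No further trips.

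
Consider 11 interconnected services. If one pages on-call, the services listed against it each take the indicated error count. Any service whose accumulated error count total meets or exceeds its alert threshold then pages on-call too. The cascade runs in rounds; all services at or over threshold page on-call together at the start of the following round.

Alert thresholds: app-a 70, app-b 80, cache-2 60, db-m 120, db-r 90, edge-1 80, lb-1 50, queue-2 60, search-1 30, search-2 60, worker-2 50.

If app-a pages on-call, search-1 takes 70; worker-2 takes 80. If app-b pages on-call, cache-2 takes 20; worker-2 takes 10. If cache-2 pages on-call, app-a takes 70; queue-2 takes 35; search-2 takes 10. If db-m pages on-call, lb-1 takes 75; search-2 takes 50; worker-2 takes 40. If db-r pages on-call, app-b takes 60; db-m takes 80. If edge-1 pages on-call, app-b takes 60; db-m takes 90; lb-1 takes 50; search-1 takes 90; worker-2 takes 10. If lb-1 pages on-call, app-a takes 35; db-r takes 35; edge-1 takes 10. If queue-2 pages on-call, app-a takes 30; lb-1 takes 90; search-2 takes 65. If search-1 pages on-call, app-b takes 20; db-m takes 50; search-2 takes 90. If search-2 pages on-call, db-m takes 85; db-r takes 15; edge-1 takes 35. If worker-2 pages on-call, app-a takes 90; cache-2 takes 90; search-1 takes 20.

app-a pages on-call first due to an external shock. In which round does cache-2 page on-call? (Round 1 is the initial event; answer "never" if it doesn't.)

Round 1 — app-a pages on-call (initial).
  search-1: +70 → 70 ≥ 30
  worker-2: +80 → 80 ≥ 50
Round 2 — search-1, worker-2 page on-call.
  app-b: +20 → 20 < 80
  cache-2: +90 → 90 ≥ 60
  db-m: +50 → 50 < 120
  search-2: +90 → 90 ≥ 60
Round 3 — cache-2, search-2 page on-call.
  db-m: +85 → 135 ≥ 120
  db-r: +15 → 15 < 90
  edge-1: +35 → 35 < 80
  queue-2: +35 → 35 < 60
Round 4 — db-m pages on-call.
  lb-1: +75 → 75 ≥ 50
Round 5 — lb-1 pages on-call.
  db-r: +35 → 50 < 90
  edge-1: +10 → 45 < 80
No further pages.

3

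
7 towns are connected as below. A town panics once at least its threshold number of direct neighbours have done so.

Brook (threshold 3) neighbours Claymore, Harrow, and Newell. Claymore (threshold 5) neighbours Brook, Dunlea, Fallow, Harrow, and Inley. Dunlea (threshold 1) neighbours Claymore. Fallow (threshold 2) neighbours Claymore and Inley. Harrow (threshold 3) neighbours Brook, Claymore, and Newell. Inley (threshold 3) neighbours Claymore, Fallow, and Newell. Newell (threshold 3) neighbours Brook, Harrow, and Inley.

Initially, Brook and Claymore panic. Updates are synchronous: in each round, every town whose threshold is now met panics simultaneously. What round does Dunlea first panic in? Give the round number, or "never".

Round 1 — Brook, Claymore panic (initial).
Round 2 — checking thresholds:
  Dunlea: 1 of 1 neighbours ≥ 1, panics.
  Fallow: 1 of 2 neighbours < 2, not yet.
  Harrow: 2 of 3 neighbours < 3, not yet.
  Inley: 1 of 3 neighbours < 3, not yet.
  Newell: 1 of 3 neighbours < 3, not yet.
Round 3 — no new panics; cascade stops.

2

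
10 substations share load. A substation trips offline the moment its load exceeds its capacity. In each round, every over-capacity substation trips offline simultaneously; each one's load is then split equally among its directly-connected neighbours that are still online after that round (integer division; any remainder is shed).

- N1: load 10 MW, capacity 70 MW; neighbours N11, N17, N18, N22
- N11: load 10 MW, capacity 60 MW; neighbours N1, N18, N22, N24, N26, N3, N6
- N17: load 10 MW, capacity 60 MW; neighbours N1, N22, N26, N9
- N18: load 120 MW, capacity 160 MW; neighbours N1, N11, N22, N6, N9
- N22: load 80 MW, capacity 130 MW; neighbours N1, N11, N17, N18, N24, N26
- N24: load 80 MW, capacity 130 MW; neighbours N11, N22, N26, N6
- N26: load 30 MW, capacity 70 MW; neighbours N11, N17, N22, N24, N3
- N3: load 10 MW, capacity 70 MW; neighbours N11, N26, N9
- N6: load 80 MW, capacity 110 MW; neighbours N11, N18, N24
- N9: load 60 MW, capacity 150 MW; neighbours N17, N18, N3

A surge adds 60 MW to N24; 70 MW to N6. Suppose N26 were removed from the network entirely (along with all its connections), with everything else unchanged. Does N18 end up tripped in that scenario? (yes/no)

yes

With N26 removed:
Round 1 — N24 at 140 > 130; N6 at 150 > 110. N24, N6 trip offline.
  N24 sheds 140 MW to N11, N22: 70 each.
    N11: 10+70 = 80 > 60
    N22: 80+70 = 150 > 130
  N6 sheds 150 MW to N11, N18: 75 each.
    N11: 80+75 = 155 > 60
    N18: 120+75 = 195 > 160
Round 2 — N11, N18, N22 trip offline.
  N11 sheds 155 MW to N1, N3: 77 each (1 lost).
    N1: 10+77 = 87 > 70
    N3: 10+77 = 87 > 70
  N18 sheds 195 MW to N1, N9: 97 each (1 lost).
    N1: 87+97 = 184 > 70
    N9: 60+97 = 157 > 150
  N22 sheds 150 MW to N1, N17: 75 each.
    N1: 184+75 = 259 > 70
    N17: 10+75 = 85 > 60
Round 3 — N1, N17, N3, N9 trip offline.
  N1 sheds 259 MW: no online neighbours, lost.
  N17 sheds 85 MW: no online neighbours, lost.
  N3 sheds 87 MW: no online neighbours, lost.
  N9 sheds 157 MW: no online neighbours, lost.
No further trips.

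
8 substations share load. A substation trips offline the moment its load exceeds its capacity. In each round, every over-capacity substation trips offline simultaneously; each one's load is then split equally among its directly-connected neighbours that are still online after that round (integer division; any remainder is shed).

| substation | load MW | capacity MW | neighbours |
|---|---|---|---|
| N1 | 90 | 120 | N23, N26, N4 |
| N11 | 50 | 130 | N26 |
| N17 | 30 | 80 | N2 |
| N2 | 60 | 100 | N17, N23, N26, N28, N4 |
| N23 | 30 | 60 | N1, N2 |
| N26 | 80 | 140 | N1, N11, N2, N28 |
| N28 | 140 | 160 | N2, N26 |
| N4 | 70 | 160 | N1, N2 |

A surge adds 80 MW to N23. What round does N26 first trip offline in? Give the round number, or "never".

Round 1 — N23 at 110 > 60. N23 trips offline.
  N23 sheds 110 MW to N1, N2: 55 each.
    N1: 90+55 = 145 > 120
    N2: 60+55 = 115 > 100
Round 2 — N1, N2 trip offline.
  N1 sheds 145 MW to N26, N4: 72 each (1 lost).
    N26: 80+72 = 152 > 140
    N4: 70+72 = 142 ≤ 160
  N2 sheds 115 MW to N17, N26, N28, N4: 28 each (3 lost).
    N17: 30+28 = 58 ≤ 80
    N26: 152+28 = 180 > 140
    N28: 140+28 = 168 > 160
    N4: 142+28 = 170 > 160
Round 3 — N26, N28, N4 trip offline.
  N26 sheds 180 MW to N11: 180 each.
    N11: 50+180 = 230 > 130
  N28 sheds 168 MW: no online neighbours, lost.
  N4 sheds 170 MW: no online neighbours, lost.
Round 4 — N11 trips offline.
  N11 sheds 230 MW: no online neighbours, lost.
No further trips.

3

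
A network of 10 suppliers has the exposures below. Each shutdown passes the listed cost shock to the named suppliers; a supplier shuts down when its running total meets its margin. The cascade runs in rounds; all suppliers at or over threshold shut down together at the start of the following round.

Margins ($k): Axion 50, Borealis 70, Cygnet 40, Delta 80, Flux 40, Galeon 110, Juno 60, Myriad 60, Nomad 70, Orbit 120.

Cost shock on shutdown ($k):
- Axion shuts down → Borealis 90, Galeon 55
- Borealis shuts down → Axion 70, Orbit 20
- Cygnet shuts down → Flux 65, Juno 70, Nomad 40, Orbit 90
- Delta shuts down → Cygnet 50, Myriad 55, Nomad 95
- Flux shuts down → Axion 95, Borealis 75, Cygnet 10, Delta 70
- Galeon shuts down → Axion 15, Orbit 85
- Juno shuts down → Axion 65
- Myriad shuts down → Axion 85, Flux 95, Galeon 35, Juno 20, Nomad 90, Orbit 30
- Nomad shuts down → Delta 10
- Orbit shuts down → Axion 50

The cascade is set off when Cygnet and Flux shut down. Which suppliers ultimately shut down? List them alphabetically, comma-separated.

Round 1 — Cygnet, Flux shut down (initial).
  Axion: +95 → 95 ≥ 50
  Borealis: +75 → 75 ≥ 70
  Delta: +70 → 70 < 80
  Juno: +70 → 70 ≥ 60
  Nomad: +40 → 40 < 70
  Orbit: +90 → 90 < 120
Round 2 — Axion, Borealis, Juno shut down.
  Galeon: +55 → 55 < 110
  Orbit: +20 → 110 < 120
No further shutdowns.

Axion, Borealis, Cygnet, Flux, Juno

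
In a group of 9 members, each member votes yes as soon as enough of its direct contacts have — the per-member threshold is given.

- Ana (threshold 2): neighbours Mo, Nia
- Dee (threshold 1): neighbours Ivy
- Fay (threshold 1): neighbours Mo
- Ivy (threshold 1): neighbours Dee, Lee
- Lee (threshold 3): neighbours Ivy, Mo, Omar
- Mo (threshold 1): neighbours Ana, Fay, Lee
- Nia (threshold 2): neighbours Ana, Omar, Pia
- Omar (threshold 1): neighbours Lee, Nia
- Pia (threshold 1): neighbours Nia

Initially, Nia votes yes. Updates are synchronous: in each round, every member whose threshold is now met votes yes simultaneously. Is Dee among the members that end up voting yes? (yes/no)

no

Round 1 — Nia votes yes (initial).
Round 2 — checking thresholds:
  Ana: 1 of 2 neighbours < 2, holds.
  Omar: 1 of 2 neighbours ≥ 1, votes yes.
  Pia: 1 of 1 neighbours ≥ 1, votes yes.
Round 3 — no new yes votes; cascade stops.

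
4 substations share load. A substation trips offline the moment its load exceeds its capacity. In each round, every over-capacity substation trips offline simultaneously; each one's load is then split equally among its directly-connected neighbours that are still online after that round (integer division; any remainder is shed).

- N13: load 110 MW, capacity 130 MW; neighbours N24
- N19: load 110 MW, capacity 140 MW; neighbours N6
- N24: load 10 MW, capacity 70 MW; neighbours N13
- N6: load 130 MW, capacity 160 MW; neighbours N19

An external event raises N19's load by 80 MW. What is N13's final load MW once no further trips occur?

Round 1 — N19 at 190 > 140. N19 trips offline.
  N19 sheds 190 MW to N6: 190 each.
    N6: 130+190 = 320 > 160
Round 2 — N6 trips offline.
  N6 sheds 320 MW: no online neighbours, lost.
No further trips.

110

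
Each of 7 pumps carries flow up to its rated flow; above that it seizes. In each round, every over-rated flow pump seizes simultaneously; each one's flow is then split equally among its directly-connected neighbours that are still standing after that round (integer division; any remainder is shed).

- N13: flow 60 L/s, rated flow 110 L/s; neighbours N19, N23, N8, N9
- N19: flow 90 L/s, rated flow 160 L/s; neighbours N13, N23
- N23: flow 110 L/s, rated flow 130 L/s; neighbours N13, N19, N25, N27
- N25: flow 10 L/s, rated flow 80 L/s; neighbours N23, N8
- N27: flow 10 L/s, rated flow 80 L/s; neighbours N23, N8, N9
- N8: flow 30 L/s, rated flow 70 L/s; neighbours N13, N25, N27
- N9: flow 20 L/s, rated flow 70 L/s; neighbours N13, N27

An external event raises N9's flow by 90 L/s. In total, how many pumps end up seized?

Round 1 — N9 at 110 > 70. N9 seizes.
  N9 sheds 110 L/s to N13, N27: 55 each.
    N13: 60+55 = 115 > 110
    N27: 10+55 = 65 ≤ 80
Round 2 — N13 seizes.
  N13 sheds 115 L/s to N19, N23, N8: 38 each (1 lost).
    N19: 90+38 = 128 ≤ 160
    N23: 110+38 = 148 > 130
    N8: 30+38 = 68 ≤ 70
Round 3 — N23 seizes.
  N23 sheds 148 L/s to N19, N25, N27: 49 each (1 lost).
    N19: 128+49 = 177 > 160
    N25: 10+49 = 59 ≤ 80
    N27: 65+49 = 114 > 80
Round 4 — N19, N27 seize.
  N19 sheds 177 L/s: no online neighbours, lost.
  N27 sheds 114 L/s to N8: 114 each.
    N8: 68+114 = 182 > 70
Round 5 — N8 seizes.
  N8 sheds 182 L/s to N25: 182 each.
    N25: 59+182 = 241 > 80
Round 6 — N25 seizes.
  N25 sheds 241 L/s: no online neighbours, lost.
No further seizures.

7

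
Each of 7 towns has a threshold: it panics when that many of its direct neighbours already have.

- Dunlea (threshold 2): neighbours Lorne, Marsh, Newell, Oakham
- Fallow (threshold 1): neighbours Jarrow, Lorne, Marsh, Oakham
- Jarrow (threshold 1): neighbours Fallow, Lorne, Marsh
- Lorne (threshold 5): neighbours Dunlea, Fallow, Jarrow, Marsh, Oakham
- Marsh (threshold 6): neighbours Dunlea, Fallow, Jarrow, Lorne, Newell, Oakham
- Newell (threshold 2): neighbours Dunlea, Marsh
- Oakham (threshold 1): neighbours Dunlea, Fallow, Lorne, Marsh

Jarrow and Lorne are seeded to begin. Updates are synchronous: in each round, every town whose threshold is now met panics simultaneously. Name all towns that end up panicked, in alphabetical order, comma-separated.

Round 1 — Jarrow, Lorne panic (initial).
Round 2 — checking thresholds:
  Dunlea: 1 of 4 neighbours < 2, below threshold.
  Fallow: 2 of 4 neighbours ≥ 1, panics.
  Marsh: 2 of 6 neighbours < 6, below threshold.
  Oakham: 1 of 4 neighbours ≥ 1, panics.
Round 3 — checking thresholds:
  Dunlea: 2 of 4 neighbours ≥ 2, panics.
  Marsh: 4 of 6 neighbours < 6, below threshold.
Round 4 — no new panics; cascade stops.

Dunlea, Fallow, Jarrow, Lorne, Oakham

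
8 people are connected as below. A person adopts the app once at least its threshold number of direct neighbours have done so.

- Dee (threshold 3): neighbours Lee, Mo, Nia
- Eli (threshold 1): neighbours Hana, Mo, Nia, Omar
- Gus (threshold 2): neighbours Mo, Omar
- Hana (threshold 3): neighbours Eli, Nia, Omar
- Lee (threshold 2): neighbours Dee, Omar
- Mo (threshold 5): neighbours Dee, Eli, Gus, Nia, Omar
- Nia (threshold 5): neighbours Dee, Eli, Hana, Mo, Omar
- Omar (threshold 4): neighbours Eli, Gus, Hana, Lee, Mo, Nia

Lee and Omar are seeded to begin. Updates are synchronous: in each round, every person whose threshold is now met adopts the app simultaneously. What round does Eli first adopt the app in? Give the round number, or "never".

Round 1 — Lee, Omar adopt the app (initial).
Round 2 — checking thresholds:
  Dee: 1 of 3 neighbours < 3, below threshold.
  Eli: 1 of 4 neighbours ≥ 1, adopts the app.
  Gus: 1 of 2 neighbours < 2, below threshold.
  Hana: 1 of 3 neighbours < 3, below threshold.
  Mo: 1 of 5 neighbours < 5, below threshold.
  Nia: 1 of 5 neighbours < 5, below threshold.
Round 3 — no new adoptions; cascade stops.

2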